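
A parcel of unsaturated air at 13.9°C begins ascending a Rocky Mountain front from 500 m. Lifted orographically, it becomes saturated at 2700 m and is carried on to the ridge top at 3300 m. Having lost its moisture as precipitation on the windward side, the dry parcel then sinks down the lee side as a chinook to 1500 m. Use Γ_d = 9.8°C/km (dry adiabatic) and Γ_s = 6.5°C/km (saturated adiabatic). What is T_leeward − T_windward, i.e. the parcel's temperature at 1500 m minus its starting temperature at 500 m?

From 500 m to 2700 m (dry): cools by 9.8 × 2.2 = 21.56°C, giving -7.66°C.
From 2700 m to 3300 m (saturated): cools by 6.5 × 0.6 = 3.9°C, giving -11.56°C.
From 3300 m to 1500 m (dry descent): warms by 9.8 × 1.8 = 17.64°C, giving 6.08°C.
Net change vs windward start: 6.08 − 13.9 = -7.82°C

-7.82°C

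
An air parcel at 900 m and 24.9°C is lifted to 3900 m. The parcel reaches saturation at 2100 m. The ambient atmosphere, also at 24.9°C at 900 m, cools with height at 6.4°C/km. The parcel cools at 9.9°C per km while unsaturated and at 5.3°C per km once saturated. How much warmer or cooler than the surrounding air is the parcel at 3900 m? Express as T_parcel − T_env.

-2.22°C (parcel cooler than environment)

Parcel:
  Dry to 2100 m: -9.9 × 1.2 km = -11.88°C, so T = 13.02°C.
  Saturated to 3900 m: -5.3 × 1.8 km = -9.54°C, so T = 3.48°C.
Environment:
  Environment to 3900 m: -6.4 × 3 km = -19.2°C, so T = 5.7°C.
T_parcel − T_env = 3.48 − 5.7 = -2.22°C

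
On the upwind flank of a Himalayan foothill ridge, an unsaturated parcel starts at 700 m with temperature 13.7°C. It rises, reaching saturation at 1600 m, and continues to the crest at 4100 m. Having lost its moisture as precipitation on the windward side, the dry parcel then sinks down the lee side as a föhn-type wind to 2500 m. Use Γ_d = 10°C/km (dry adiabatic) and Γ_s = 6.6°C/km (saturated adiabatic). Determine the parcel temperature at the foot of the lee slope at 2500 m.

700 → 1600 m (dry, 10°C/km): ΔT = -10 × 0.9 = -9°C → T = 4.7°C
1600 → 4100 m (saturated, 6.6°C/km): ΔT = -6.6 × 2.5 = -16.5°C → T = -11.8°C
4100 → 2500 m (dry descent, 10°C/km): ΔT = +10 × 1.6 = +16°C → T = 4.2°C

4.2°C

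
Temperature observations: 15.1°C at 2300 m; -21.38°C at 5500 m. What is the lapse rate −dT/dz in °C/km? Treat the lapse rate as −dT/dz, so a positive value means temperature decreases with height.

11.4°C/km

Γ = −ΔT/Δz = (15.1 − (-21.38)) / (5500 − 2300) m
  = 36.48°C / 3.2 km = 11.4°C/km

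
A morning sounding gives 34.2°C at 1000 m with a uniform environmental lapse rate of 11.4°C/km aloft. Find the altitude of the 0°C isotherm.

4000 m

Height above start = (34.2 − 0) / 11.4 = 3 km
Altitude = 1000 m + 3000 m = 4000 m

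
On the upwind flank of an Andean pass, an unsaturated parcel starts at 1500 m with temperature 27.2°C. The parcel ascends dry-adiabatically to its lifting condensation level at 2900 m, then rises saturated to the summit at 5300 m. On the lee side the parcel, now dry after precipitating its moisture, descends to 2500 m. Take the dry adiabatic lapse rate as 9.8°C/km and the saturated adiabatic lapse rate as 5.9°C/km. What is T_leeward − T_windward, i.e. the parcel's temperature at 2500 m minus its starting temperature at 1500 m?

1500 → 2900 m (dry, 9.8°C/km): ΔT = -9.8 × 1.4 = -13.72°C → T = 13.48°C
2900 → 5300 m (saturated, 5.9°C/km): ΔT = -5.9 × 2.4 = -14.16°C → T = -0.68°C
5300 → 2500 m (dry descent, 9.8°C/km): ΔT = +9.8 × 2.8 = +27.44°C → T = 26.76°C
Net change vs windward start: 26.76 − 27.2 = -0.44°C

-0.44°C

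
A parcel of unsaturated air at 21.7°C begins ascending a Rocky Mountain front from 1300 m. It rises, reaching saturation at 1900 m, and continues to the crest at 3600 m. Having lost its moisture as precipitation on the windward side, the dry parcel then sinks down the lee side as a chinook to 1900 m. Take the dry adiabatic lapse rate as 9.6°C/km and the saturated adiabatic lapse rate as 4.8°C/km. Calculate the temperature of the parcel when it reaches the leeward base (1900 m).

24.1°C

From 1300 m to 1900 m (dry): cools by 9.6 × 0.6 = 5.76°C, giving 15.94°C.
From 1900 m to 3600 m (saturated): cools by 4.8 × 1.7 = 8.16°C, giving 7.78°C.
From 3600 m to 1900 m (dry descent): warms by 9.6 × 1.7 = 16.32°C, giving 24.1°C.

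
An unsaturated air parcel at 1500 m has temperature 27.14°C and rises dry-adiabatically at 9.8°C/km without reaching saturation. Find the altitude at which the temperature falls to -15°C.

Height above start = (27.14 − (-15)) / 9.8 = 4.3 km
Altitude = 1500 m + 4300 m = 5800 m

5800 m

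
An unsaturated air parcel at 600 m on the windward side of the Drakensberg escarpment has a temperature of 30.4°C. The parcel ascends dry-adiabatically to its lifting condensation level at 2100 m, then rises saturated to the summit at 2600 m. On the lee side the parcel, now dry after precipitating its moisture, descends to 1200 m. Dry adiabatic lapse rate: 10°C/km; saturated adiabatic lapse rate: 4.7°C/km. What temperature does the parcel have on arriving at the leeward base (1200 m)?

27.05°C

From 600 m to 2100 m (dry): cools by 10 × 1.5 = 15°C, giving 15.4°C.
From 2100 m to 2600 m (saturated): cools by 4.7 × 0.5 = 2.35°C, giving 13.05°C.
From 2600 m to 1200 m (dry descent): warms by 10 × 1.4 = 14°C, giving 27.05°C.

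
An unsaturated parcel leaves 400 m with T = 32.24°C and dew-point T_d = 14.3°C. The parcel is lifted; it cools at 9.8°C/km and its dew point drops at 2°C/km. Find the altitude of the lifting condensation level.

T and T_d converge at 9.8 − 2 = 7.8°C per km
Height above start = (32.24 − 14.3) / 7.8 = 2.3 km
LCL altitude = 400 m + 2300 m = 2700 m

2700 m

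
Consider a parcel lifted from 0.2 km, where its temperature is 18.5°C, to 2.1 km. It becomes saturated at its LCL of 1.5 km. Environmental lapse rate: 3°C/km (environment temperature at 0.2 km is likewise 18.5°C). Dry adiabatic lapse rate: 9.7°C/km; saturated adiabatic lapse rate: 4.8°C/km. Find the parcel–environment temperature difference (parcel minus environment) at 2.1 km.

-9.79°C (parcel cooler than environment)

Parcel:
  Dry to 1500 m: -9.7 × 1.3 km = -12.61°C, so T = 5.89°C.
  Saturated to 2100 m: -4.8 × 0.6 km = -2.88°C, so T = 3.01°C.
Environment:
  Environment to 2100 m: -3 × 1.9 km = -5.7°C, so T = 12.8°C.
T_parcel − T_env = 3.01 − 12.8 = -9.79°C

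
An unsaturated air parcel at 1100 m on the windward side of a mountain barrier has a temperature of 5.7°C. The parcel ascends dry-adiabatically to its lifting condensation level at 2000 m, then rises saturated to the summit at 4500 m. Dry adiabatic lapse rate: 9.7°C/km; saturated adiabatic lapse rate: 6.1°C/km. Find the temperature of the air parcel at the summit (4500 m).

Dry to 2000 m: -9.7 × 0.9 km = -8.73°C, so T = -3.03°C.
Saturated to 4500 m: -6.1 × 2.5 km = -15.25°C, so T = -18.28°C.

-18.28°C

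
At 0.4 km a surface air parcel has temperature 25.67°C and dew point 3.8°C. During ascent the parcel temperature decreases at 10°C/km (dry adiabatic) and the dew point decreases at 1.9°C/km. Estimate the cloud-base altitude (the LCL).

3.1 km

T and T_d converge at 10 − 1.9 = 8.1°C per km
Height above start = (25.67 − 3.8) / 8.1 = 2.7 km
LCL altitude = 400 m + 2700 m = 3100 m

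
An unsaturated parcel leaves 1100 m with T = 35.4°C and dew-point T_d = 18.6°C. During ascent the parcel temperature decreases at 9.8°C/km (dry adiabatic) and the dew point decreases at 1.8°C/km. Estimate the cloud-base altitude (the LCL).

3200 m

T and T_d converge at 9.8 − 1.8 = 8°C per km
Height above start = (35.4 − 18.6) / 8 = 2.1 km
LCL altitude = 1100 m + 2100 m = 3200 m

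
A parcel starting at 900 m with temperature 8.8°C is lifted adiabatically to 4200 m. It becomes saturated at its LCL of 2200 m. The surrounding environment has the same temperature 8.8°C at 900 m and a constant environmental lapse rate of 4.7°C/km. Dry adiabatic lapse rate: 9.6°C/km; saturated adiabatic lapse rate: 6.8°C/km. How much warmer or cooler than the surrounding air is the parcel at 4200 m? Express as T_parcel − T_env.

-10.57°C (parcel cooler than environment)

Parcel:
  900–2200 m, dry: Δz = 1.3 km ⇒ ΔT = -12.48°C; T = -3.68°C
  2200–4200 m, saturated: Δz = 2 km ⇒ ΔT = -13.6°C; T = -17.28°C
Environment:
  900–4200 m, environment: Δz = 3.3 km ⇒ ΔT = -15.51°C; T = -6.71°C
T_parcel − T_env = -17.28 − (-6.71) = -10.57°C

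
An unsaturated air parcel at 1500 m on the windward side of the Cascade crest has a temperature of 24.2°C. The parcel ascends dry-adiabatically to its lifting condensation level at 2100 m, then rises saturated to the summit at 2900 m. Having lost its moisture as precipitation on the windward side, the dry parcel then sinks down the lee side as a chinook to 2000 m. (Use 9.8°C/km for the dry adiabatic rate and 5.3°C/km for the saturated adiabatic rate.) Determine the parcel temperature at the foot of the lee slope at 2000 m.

Dry to 2100 m: -9.8 × 0.6 km = -5.88°C, so T = 18.32°C.
Saturated to 2900 m: -5.3 × 0.8 km = -4.24°C, so T = 14.08°C.
Dry descent to 2000 m: +9.8 × 0.9 km = +8.82°C, so T = 22.9°C.

22.9°C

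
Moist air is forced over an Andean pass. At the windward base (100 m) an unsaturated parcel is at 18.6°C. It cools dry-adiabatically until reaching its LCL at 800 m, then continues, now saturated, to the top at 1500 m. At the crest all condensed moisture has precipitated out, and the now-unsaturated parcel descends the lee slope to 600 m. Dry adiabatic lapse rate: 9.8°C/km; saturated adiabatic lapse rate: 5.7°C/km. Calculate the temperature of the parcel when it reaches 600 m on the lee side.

Dry to 800 m: -9.8 × 0.7 km = -6.86°C, so T = 11.74°C.
Saturated to 1500 m: -5.7 × 0.7 km = -3.99°C, so T = 7.75°C.
Dry descent to 600 m: +9.8 × 0.9 km = +8.82°C, so T = 16.57°C.

16.57°C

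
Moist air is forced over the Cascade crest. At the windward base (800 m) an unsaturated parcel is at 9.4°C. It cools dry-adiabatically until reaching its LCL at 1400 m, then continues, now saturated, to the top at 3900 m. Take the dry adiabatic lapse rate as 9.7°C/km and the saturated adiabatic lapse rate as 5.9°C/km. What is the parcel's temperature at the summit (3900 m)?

-11.17°C

Dry to 1400 m: -9.7 × 0.6 km = -5.82°C, so T = 3.58°C.
Saturated to 3900 m: -5.9 × 2.5 km = -14.75°C, so T = -11.17°C.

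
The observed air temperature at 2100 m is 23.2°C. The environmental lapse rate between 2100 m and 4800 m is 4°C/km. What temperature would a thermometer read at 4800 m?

12.4°C

From 2100 m to 4800 m (environmental): cools by 4 × 2.7 = 10.8°C, giving 12.4°C.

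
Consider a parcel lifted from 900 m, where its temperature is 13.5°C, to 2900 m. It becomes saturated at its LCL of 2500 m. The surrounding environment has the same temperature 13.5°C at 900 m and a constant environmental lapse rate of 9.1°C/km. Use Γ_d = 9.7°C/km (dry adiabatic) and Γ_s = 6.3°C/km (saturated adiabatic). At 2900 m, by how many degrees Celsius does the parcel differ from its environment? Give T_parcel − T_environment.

+0.16°C (parcel warmer than environment)

Parcel:
  From 900 m to 2500 m (dry): cools by 9.7 × 1.6 = 15.52°C, giving -2.02°C.
  From 2500 m to 2900 m (saturated): cools by 6.3 × 0.4 = 2.52°C, giving -4.54°C.
Environment:
  From 900 m to 2900 m (environment): cools by 9.1 × 2 = 18.2°C, giving -4.7°C.
T_parcel − T_env = -4.54 − (-4.7) = +0.16°C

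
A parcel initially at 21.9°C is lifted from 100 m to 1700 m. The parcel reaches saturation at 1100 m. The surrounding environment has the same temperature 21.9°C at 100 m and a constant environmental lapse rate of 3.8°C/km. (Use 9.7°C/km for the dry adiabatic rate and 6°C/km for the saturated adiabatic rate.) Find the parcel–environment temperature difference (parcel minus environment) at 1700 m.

Parcel:
  From 100 m to 1100 m (dry): cools by 9.7 × 1 = 9.7°C, giving 12.2°C.
  From 1100 m to 1700 m (saturated): cools by 6 × 0.6 = 3.6°C, giving 8.6°C.
Environment:
  From 100 m to 1700 m (environment): cools by 3.8 × 1.6 = 6.08°C, giving 15.82°C.
T_parcel − T_env = 8.6 − 15.82 = -7.22°C

-7.22°C (parcel cooler than environment)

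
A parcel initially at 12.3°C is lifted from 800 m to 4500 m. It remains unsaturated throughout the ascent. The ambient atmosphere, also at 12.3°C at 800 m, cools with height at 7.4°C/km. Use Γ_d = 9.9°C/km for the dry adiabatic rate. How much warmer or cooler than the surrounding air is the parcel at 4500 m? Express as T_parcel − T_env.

Parcel:
  Dry to 4500 m: -9.9 × 3.7 km = -36.63°C, so T = -24.33°C.
Environment:
  Environment to 4500 m: -7.4 × 3.7 km = -27.38°C, so T = -15.08°C.
T_parcel − T_env = -24.33 − (-15.08) = -9.25°C

-9.25°C (parcel cooler than environment)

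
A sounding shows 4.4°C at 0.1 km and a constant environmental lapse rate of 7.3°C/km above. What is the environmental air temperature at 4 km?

-24.07°C

100–4000 m, environmental: Δz = 3.9 km ⇒ ΔT = -28.47°C; T = -24.07°C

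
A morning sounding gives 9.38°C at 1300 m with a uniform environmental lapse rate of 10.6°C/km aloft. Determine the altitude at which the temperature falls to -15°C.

3600 m

Height above start = (9.38 − (-15)) / 10.6 = 2.3 km
Altitude = 1300 m + 2300 m = 3600 m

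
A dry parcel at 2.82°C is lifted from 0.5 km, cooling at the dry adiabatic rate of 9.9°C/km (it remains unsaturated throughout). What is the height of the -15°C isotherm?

2.3 km

Height above start = (2.82 − (-15)) / 9.9 = 1.8 km
Altitude = 500 m + 1800 m = 2300 m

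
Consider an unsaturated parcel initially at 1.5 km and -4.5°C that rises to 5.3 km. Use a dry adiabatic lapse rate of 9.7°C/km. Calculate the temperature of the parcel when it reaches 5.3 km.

1500 → 5300 m (dry adiabatic, 9.7°C/km): ΔT = -9.7 × 3.8 = -36.86°C → T = -41.36°C

-41.36°C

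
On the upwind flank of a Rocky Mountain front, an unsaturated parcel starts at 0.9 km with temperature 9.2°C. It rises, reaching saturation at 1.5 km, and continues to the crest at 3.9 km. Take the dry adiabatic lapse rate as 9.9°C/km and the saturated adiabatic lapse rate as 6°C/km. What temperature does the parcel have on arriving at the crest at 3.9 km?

900 → 1500 m (dry, 9.9°C/km): ΔT = -9.9 × 0.6 = -5.94°C → T = 3.26°C
1500 → 3900 m (saturated, 6°C/km): ΔT = -6 × 2.4 = -14.4°C → T = -11.14°C

-11.14°C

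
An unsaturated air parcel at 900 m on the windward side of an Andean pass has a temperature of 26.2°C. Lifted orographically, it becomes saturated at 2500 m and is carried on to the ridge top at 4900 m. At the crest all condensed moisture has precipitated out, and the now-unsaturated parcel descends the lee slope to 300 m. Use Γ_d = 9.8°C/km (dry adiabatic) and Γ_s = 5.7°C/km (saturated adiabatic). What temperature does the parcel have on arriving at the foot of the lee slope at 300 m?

900 → 2500 m (dry, 9.8°C/km): ΔT = -9.8 × 1.6 = -15.68°C → T = 10.52°C
2500 → 4900 m (saturated, 5.7°C/km): ΔT = -5.7 × 2.4 = -13.68°C → T = -3.16°C
4900 → 300 m (dry descent, 9.8°C/km): ΔT = +9.8 × 4.6 = +45.08°C → T = 41.92°C

41.92°C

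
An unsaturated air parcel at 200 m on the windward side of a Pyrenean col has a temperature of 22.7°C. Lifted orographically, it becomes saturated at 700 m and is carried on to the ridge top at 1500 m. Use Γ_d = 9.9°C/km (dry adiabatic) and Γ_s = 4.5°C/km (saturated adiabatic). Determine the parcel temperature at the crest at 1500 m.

200 → 700 m (dry, 9.9°C/km): ΔT = -9.9 × 0.5 = -4.95°C → T = 17.75°C
700 → 1500 m (saturated, 4.5°C/km): ΔT = -4.5 × 0.8 = -3.6°C → T = 14.15°C

14.15°C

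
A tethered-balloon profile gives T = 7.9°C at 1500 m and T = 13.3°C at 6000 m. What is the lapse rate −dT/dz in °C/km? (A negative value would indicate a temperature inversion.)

Γ = −ΔT/Δz = (7.9 − 13.3) / (6000 − 1500) m
  = -5.4°C / 4.5 km = -1.2°C/km

-1.2°C/km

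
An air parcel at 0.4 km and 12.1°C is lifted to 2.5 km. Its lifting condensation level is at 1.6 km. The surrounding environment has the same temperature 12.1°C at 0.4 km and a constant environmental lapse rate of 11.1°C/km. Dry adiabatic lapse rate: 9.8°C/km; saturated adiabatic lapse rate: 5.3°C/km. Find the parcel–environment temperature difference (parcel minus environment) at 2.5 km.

Parcel:
  From 400 m to 1600 m (dry): cools by 9.8 × 1.2 = 11.76°C, giving 0.34°C.
  From 1600 m to 2500 m (saturated): cools by 5.3 × 0.9 = 4.77°C, giving -4.43°C.
Environment:
  From 400 m to 2500 m (environment): cools by 11.1 × 2.1 = 23.31°C, giving -11.21°C.
T_parcel − T_env = -4.43 − (-11.21) = +6.78°C

+6.78°C (parcel warmer than environment)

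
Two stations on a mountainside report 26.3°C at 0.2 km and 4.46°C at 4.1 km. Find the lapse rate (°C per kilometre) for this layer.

Γ = −ΔT/Δz = (26.3 − 4.46) / (4100 − 200) m
  = 21.84°C / 3.9 km = 5.6°C/km

5.6°C/km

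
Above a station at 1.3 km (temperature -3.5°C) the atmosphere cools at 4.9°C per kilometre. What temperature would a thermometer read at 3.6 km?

-14.77°C

1300–3600 m, environmental: Δz = 2.3 km ⇒ ΔT = -11.27°C; T = -14.77°C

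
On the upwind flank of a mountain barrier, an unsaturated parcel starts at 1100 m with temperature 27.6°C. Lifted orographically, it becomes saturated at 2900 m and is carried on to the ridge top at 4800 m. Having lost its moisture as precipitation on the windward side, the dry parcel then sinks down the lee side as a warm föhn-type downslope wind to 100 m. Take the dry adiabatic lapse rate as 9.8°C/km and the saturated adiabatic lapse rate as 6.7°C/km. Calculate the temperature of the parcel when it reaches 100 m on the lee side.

From 1100 m to 2900 m (dry): cools by 9.8 × 1.8 = 17.64°C, giving 9.96°C.
From 2900 m to 4800 m (saturated): cools by 6.7 × 1.9 = 12.73°C, giving -2.77°C.
From 4800 m to 100 m (dry descent): warms by 9.8 × 4.7 = 46.06°C, giving 43.29°C.

43.29°C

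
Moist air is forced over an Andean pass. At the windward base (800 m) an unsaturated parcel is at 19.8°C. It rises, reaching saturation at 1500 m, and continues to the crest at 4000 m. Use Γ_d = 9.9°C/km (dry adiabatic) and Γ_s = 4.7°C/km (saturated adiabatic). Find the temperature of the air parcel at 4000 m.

1.12°C

800 → 1500 m (dry, 9.9°C/km): ΔT = -9.9 × 0.7 = -6.93°C → T = 12.87°C
1500 → 4000 m (saturated, 4.7°C/km): ΔT = -4.7 × 2.5 = -11.75°C → T = 1.12°C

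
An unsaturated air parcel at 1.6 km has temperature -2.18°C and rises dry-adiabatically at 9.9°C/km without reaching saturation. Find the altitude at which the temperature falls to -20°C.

Height above start = (-2.18 − (-20)) / 9.9 = 1.8 km
Altitude = 1600 m + 1800 m = 3400 m

3.4 km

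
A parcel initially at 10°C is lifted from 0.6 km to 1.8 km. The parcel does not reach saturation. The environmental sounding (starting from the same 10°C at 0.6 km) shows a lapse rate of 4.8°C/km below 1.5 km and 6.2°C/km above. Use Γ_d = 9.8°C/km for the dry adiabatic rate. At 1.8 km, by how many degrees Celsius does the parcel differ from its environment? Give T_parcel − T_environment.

Parcel:
  Dry to 1800 m: -9.8 × 1.2 km = -11.76°C, so T = -1.76°C.
Environment:
  Environment, lower layer to 1500 m: -4.8 × 0.9 km = -4.32°C, so T = 5.68°C.
  Environment, upper layer to 1800 m: -6.2 × 0.3 km = -1.86°C, so T = 3.82°C.
T_parcel − T_env = -1.76 − 3.82 = -5.58°C

-5.58°C (parcel cooler than environment)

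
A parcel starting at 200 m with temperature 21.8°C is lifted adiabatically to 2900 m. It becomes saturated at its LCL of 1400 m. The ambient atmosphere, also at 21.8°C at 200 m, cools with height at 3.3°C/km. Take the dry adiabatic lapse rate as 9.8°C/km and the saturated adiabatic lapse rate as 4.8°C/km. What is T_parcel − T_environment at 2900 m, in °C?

-10.05°C (parcel cooler than environment)

Parcel:
  Dry to 1400 m: -9.8 × 1.2 km = -11.76°C, so T = 10.04°C.
  Saturated to 2900 m: -4.8 × 1.5 km = -7.2°C, so T = 2.84°C.
Environment:
  Environment to 2900 m: -3.3 × 2.7 km = -8.91°C, so T = 12.89°C.
T_parcel − T_env = 2.84 − 12.89 = -10.05°C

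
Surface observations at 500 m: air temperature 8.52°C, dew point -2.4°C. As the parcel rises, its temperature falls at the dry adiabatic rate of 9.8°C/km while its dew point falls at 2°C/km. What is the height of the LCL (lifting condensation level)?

1900 m

T and T_d converge at 9.8 − 2 = 7.8°C per km
Height above start = (8.52 − (-2.4)) / 7.8 = 1.4 km
LCL altitude = 500 m + 1400 m = 1900 m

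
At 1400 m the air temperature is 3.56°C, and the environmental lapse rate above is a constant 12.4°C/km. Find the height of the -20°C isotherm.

Height above start = (3.56 − (-20)) / 12.4 = 1.9 km
Altitude = 1400 m + 1900 m = 3300 m

3300 m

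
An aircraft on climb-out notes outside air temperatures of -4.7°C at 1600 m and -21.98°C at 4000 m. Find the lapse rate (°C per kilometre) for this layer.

7.2°C/km

Γ = −ΔT/Δz = (-4.7 − (-21.98)) / (4000 − 1600) m
  = 17.28°C / 2.4 km = 7.2°C/km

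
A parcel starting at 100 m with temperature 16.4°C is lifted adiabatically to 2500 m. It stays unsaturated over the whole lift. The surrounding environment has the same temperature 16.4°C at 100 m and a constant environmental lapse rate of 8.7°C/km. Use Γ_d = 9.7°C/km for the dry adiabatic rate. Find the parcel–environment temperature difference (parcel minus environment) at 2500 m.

Parcel:
  100 → 2500 m (dry, 9.7°C/km): ΔT = -9.7 × 2.4 = -23.28°C → T = -6.88°C
Environment:
  100 → 2500 m (environment, 8.7°C/km): ΔT = -8.7 × 2.4 = -20.88°C → T = -4.48°C
T_parcel − T_env = -6.88 − (-4.48) = -2.4°C

-2.4°C (parcel cooler than environment)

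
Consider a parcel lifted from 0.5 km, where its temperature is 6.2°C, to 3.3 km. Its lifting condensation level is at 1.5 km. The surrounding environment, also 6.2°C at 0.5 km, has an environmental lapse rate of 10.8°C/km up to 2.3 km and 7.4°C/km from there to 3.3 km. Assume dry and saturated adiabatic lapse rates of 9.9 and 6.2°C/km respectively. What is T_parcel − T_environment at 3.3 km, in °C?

Parcel:
  500 → 1500 m (dry, 9.9°C/km): ΔT = -9.9 × 1 = -9.9°C → T = -3.7°C
  1500 → 3300 m (saturated, 6.2°C/km): ΔT = -6.2 × 1.8 = -11.16°C → T = -14.86°C
Environment:
  500 → 2300 m (environment, lower layer, 10.8°C/km): ΔT = -10.8 × 1.8 = -19.44°C → T = -13.24°C
  2300 → 3300 m (environment, upper layer, 7.4°C/km): ΔT = -7.4 × 1 = -7.4°C → T = -20.64°C
T_parcel − T_env = -14.86 − (-20.64) = +5.78°C

+5.78°C (parcel warmer than environment)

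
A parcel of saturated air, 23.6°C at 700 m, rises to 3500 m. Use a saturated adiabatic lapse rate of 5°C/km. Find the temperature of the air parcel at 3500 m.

From 700 m to 3500 m (saturated adiabatic): cools by 5 × 2.8 = 14°C, giving 9.6°C.

9.6°C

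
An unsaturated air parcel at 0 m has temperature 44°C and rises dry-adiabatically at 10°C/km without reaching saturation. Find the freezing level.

Height above start = (44 − 0) / 10 = 4.4 km
Altitude = 0 m + 4400 m = 4400 m

4400 m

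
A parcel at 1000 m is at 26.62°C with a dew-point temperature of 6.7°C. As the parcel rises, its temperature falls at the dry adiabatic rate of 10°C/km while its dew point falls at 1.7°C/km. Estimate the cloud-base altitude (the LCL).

3400 m

T and T_d converge at 10 − 1.7 = 8.3°C per km
Height above start = (26.62 − 6.7) / 8.3 = 2.4 km
LCL altitude = 1000 m + 2400 m = 3400 m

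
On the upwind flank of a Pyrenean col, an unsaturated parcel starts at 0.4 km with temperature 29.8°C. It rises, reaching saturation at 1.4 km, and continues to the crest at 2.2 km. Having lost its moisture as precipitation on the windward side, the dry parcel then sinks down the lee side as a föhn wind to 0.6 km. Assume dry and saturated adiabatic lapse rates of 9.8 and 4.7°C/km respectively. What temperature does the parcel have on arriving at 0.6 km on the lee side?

31.92°C

From 400 m to 1400 m (dry): cools by 9.8 × 1 = 9.8°C, giving 20°C.
From 1400 m to 2200 m (saturated): cools by 4.7 × 0.8 = 3.76°C, giving 16.24°C.
From 2200 m to 600 m (dry descent): warms by 9.8 × 1.6 = 15.68°C, giving 31.92°C.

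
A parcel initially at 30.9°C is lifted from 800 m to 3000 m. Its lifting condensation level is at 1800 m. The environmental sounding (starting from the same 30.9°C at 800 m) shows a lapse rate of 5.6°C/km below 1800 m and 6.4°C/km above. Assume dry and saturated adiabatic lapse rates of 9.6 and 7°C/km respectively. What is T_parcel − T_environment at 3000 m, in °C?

Parcel:
  800–1800 m, dry: Δz = 1 km ⇒ ΔT = -9.6°C; T = 21.3°C
  1800–3000 m, saturated: Δz = 1.2 km ⇒ ΔT = -8.4°C; T = 12.9°C
Environment:
  800–1800 m, environment, lower layer: Δz = 1 km ⇒ ΔT = -5.6°C; T = 25.3°C
  1800–3000 m, environment, upper layer: Δz = 1.2 km ⇒ ΔT = -7.68°C; T = 17.62°C
T_parcel − T_env = 12.9 − 17.62 = -4.72°C

-4.72°C (parcel cooler than environment)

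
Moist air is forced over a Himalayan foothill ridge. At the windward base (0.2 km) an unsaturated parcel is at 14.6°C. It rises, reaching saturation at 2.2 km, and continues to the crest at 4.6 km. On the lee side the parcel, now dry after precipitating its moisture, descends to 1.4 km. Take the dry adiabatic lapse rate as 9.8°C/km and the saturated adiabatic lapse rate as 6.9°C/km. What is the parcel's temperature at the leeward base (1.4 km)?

9.8°C

From 200 m to 2200 m (dry): cools by 9.8 × 2 = 19.6°C, giving -5°C.
From 2200 m to 4600 m (saturated): cools by 6.9 × 2.4 = 16.56°C, giving -21.56°C.
From 4600 m to 1400 m (dry descent): warms by 9.8 × 3.2 = 31.36°C, giving 9.8°C.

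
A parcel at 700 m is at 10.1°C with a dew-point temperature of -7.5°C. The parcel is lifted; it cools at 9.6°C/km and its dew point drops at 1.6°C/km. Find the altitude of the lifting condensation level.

2900 m

T and T_d converge at 9.6 − 1.6 = 8°C per km
Height above start = (10.1 − (-7.5)) / 8 = 2.2 km
LCL altitude = 700 m + 2200 m = 2900 m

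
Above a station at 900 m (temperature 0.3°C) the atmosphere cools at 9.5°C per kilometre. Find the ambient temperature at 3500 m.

Environmental to 3500 m: -9.5 × 2.6 km = -24.7°C, so T = -24.4°C.

-24.4°C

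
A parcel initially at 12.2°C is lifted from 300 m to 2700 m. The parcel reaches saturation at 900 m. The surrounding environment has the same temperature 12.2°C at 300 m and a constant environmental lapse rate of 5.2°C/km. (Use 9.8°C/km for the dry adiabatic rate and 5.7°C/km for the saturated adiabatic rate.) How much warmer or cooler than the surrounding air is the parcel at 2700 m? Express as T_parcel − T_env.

Parcel:
  From 300 m to 900 m (dry): cools by 9.8 × 0.6 = 5.88°C, giving 6.32°C.
  From 900 m to 2700 m (saturated): cools by 5.7 × 1.8 = 10.26°C, giving -3.94°C.
Environment:
  From 300 m to 2700 m (environment): cools by 5.2 × 2.4 = 12.48°C, giving -0.28°C.
T_parcel − T_env = -3.94 − (-0.28) = -3.66°C

-3.66°C (parcel cooler than environment)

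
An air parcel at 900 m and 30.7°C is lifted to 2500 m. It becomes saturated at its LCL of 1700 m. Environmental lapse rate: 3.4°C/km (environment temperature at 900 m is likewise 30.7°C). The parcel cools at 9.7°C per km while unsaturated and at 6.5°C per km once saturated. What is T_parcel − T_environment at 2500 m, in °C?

-7.52°C (parcel cooler than environment)

Parcel:
  Dry to 1700 m: -9.7 × 0.8 km = -7.76°C, so T = 22.94°C.
  Saturated to 2500 m: -6.5 × 0.8 km = -5.2°C, so T = 17.74°C.
Environment:
  Environment to 2500 m: -3.4 × 1.6 km = -5.44°C, so T = 25.26°C.
T_parcel − T_env = 17.74 − 25.26 = -7.52°C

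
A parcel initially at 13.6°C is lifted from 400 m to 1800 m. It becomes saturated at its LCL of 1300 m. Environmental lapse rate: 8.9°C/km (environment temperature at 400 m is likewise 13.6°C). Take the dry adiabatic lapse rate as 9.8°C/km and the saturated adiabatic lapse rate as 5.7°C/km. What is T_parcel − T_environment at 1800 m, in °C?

Parcel:
  400–1300 m, dry: Δz = 0.9 km ⇒ ΔT = -8.82°C; T = 4.78°C
  1300–1800 m, saturated: Δz = 0.5 km ⇒ ΔT = -2.85°C; T = 1.93°C
Environment:
  400–1800 m, environment: Δz = 1.4 km ⇒ ΔT = -12.46°C; T = 1.14°C
T_parcel − T_env = 1.93 − 1.14 = +0.79°C

+0.79°C (parcel warmer than environment)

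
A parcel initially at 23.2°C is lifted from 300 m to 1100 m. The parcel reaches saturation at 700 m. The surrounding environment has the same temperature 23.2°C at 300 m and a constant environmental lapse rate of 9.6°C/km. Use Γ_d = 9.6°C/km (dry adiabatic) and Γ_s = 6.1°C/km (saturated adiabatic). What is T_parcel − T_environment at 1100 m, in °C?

Parcel:
  300–700 m, dry: Δz = 0.4 km ⇒ ΔT = -3.84°C; T = 19.36°C
  700–1100 m, saturated: Δz = 0.4 km ⇒ ΔT = -2.44°C; T = 16.92°C
Environment:
  300–1100 m, environment: Δz = 0.8 km ⇒ ΔT = -7.68°C; T = 15.52°C
T_parcel − T_env = 16.92 − 15.52 = +1.4°C

+1.4°C (parcel warmer than environment)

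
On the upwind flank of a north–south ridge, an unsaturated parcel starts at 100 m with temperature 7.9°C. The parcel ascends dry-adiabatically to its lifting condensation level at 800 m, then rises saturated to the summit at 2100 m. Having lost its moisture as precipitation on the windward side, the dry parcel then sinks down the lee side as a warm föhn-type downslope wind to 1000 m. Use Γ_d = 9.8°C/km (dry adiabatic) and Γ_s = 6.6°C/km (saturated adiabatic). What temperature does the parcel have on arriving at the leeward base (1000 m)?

From 100 m to 800 m (dry): cools by 9.8 × 0.7 = 6.86°C, giving 1.04°C.
From 800 m to 2100 m (saturated): cools by 6.6 × 1.3 = 8.58°C, giving -7.54°C.
From 2100 m to 1000 m (dry descent): warms by 9.8 × 1.1 = 10.78°C, giving 3.24°C.

3.24°C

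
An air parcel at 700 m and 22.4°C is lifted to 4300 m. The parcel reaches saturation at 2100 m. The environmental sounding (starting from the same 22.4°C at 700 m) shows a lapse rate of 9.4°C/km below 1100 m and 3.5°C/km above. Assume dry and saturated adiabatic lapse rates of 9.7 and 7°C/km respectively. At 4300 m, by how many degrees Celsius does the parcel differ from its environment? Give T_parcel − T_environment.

-14.02°C (parcel cooler than environment)

Parcel:
  700 → 2100 m (dry, 9.7°C/km): ΔT = -9.7 × 1.4 = -13.58°C → T = 8.82°C
  2100 → 4300 m (saturated, 7°C/km): ΔT = -7 × 2.2 = -15.4°C → T = -6.58°C
Environment:
  700 → 1100 m (environment, lower layer, 9.4°C/km): ΔT = -9.4 × 0.4 = -3.76°C → T = 18.64°C
  1100 → 4300 m (environment, upper layer, 3.5°C/km): ΔT = -3.5 × 3.2 = -11.2°C → T = 7.44°C
T_parcel − T_env = -6.58 − 7.44 = -14.02°C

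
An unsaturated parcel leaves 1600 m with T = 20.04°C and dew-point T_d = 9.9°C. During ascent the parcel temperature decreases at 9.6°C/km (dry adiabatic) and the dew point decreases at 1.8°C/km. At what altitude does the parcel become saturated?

T and T_d converge at 9.6 − 1.8 = 7.8°C per km
Height above start = (20.04 − 9.9) / 7.8 = 1.3 km
LCL altitude = 1600 m + 1300 m = 2900 m

2900 m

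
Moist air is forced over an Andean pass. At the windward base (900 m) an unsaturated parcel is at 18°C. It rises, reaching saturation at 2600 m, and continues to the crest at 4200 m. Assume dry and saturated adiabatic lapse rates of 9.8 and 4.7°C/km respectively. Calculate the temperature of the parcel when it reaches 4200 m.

900 → 2600 m (dry, 9.8°C/km): ΔT = -9.8 × 1.7 = -16.66°C → T = 1.34°C
2600 → 4200 m (saturated, 4.7°C/km): ΔT = -4.7 × 1.6 = -7.52°C → T = -6.18°C

-6.18°C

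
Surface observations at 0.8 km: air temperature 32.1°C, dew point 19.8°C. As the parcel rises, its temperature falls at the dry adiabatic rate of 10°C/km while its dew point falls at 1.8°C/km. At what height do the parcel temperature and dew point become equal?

2.3 km

T and T_d converge at 10 − 1.8 = 8.2°C per km
Height above start = (32.1 − 19.8) / 8.2 = 1.5 km
LCL altitude = 800 m + 1500 m = 2300 m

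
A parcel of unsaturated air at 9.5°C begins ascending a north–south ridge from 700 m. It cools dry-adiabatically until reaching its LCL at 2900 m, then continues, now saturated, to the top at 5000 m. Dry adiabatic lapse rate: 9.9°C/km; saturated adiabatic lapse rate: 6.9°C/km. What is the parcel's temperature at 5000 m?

From 700 m to 2900 m (dry): cools by 9.9 × 2.2 = 21.78°C, giving -12.28°C.
From 2900 m to 5000 m (saturated): cools by 6.9 × 2.1 = 14.49°C, giving -26.77°C.

-26.77°C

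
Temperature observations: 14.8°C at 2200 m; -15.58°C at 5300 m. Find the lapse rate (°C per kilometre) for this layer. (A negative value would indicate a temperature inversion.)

Γ = −ΔT/Δz = (14.8 − (-15.58)) / (5300 − 2200) m
  = 30.38°C / 3.1 km = 9.8°C/km

9.8°C/km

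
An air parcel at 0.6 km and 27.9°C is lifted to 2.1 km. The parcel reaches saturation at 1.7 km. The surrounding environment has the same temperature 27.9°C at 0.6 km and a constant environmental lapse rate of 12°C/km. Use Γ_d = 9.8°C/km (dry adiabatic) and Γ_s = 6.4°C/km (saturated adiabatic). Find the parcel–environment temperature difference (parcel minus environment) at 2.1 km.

Parcel:
  Dry to 1700 m: -9.8 × 1.1 km = -10.78°C, so T = 17.12°C.
  Saturated to 2100 m: -6.4 × 0.4 km = -2.56°C, so T = 14.56°C.
Environment:
  Environment to 2100 m: -12 × 1.5 km = -18°C, so T = 9.9°C.
T_parcel − T_env = 14.56 − 9.9 = +4.66°C

+4.66°C (parcel warmer than environment)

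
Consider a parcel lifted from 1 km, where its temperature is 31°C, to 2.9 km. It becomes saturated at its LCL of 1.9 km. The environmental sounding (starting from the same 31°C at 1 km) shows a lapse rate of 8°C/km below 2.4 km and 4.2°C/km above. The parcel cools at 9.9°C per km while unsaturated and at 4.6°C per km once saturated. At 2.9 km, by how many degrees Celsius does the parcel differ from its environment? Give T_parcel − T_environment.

-0.21°C (parcel cooler than environment)

Parcel:
  1000 → 1900 m (dry, 9.9°C/km): ΔT = -9.9 × 0.9 = -8.91°C → T = 22.09°C
  1900 → 2900 m (saturated, 4.6°C/km): ΔT = -4.6 × 1 = -4.6°C → T = 17.49°C
Environment:
  1000 → 2400 m (environment, lower layer, 8°C/km): ΔT = -8 × 1.4 = -11.2°C → T = 19.8°C
  2400 → 2900 m (environment, upper layer, 4.2°C/km): ΔT = -4.2 × 0.5 = -2.1°C → T = 17.7°C
T_parcel − T_env = 17.49 − 17.7 = -0.21°C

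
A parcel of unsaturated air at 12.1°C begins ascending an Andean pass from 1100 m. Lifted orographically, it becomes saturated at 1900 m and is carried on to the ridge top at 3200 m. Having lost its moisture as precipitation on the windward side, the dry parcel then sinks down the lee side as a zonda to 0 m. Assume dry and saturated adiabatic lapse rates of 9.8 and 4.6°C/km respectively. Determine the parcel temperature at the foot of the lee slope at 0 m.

29.64°C

From 1100 m to 1900 m (dry): cools by 9.8 × 0.8 = 7.84°C, giving 4.26°C.
From 1900 m to 3200 m (saturated): cools by 4.6 × 1.3 = 5.98°C, giving -1.72°C.
From 3200 m to 0 m (dry descent): warms by 9.8 × 3.2 = 31.36°C, giving 29.64°C.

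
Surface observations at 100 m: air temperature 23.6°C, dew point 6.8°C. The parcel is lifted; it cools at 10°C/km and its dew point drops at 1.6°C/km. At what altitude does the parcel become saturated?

2100 m

T and T_d converge at 10 − 1.6 = 8.4°C per km
Height above start = (23.6 − 6.8) / 8.4 = 2 km
LCL altitude = 100 m + 2000 m = 2100 m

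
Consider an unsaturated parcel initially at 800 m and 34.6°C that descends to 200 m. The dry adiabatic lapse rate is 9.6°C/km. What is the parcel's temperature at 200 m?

40.36°C

800 → 200 m (dry adiabatic, 9.6°C/km): ΔT = +9.6 × 0.6 = +5.76°C → T = 40.36°C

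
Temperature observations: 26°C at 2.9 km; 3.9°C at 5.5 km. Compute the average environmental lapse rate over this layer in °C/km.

8.5°C/km

Γ = −ΔT/Δz = (26 − 3.9) / (5500 − 2900) m
  = 22.1°C / 2.6 km = 8.5°C/km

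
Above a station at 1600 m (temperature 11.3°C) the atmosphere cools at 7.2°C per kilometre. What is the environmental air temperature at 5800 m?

-18.94°C

1600 → 5800 m (environmental, 7.2°C/km): ΔT = -7.2 × 4.2 = -30.24°C → T = -18.94°C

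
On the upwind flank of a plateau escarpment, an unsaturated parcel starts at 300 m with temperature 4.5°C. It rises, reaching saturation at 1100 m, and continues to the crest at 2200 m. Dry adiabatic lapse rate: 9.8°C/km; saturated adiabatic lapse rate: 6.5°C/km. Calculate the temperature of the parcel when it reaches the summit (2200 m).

From 300 m to 1100 m (dry): cools by 9.8 × 0.8 = 7.84°C, giving -3.34°C.
From 1100 m to 2200 m (saturated): cools by 6.5 × 1.1 = 7.15°C, giving -10.49°C.

-10.49°C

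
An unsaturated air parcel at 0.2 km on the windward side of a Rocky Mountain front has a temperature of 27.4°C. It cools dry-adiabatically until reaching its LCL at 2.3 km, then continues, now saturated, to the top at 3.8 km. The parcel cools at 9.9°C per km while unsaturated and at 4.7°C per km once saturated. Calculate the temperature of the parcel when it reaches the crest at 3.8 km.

-0.44°C

Dry to 2300 m: -9.9 × 2.1 km = -20.79°C, so T = 6.61°C.
Saturated to 3800 m: -4.7 × 1.5 km = -7.05°C, so T = -0.44°C.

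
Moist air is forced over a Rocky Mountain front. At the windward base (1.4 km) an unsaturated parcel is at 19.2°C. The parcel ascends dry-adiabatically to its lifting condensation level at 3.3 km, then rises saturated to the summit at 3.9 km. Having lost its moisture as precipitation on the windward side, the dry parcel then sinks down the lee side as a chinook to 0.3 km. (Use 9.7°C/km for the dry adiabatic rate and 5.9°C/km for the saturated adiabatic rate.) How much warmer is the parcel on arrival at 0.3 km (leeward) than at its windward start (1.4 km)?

1400 → 3300 m (dry, 9.7°C/km): ΔT = -9.7 × 1.9 = -18.43°C → T = 0.77°C
3300 → 3900 m (saturated, 5.9°C/km): ΔT = -5.9 × 0.6 = -3.54°C → T = -2.77°C
3900 → 300 m (dry descent, 9.7°C/km): ΔT = +9.7 × 3.6 = +34.92°C → T = 32.15°C
Net change vs windward start: 32.15 − 19.2 = +12.95°C

+12.95°C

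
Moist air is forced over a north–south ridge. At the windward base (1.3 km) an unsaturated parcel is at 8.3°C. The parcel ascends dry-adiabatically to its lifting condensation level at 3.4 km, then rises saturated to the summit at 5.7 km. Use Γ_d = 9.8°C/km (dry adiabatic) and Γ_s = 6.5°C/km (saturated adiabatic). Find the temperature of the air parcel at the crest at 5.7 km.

From 1300 m to 3400 m (dry): cools by 9.8 × 2.1 = 20.58°C, giving -12.28°C.
From 3400 m to 5700 m (saturated): cools by 6.5 × 2.3 = 14.95°C, giving -27.23°C.

-27.23°C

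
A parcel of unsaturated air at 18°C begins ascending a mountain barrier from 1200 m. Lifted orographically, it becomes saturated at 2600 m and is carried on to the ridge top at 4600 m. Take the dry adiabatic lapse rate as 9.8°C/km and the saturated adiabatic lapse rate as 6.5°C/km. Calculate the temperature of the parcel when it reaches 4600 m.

Dry to 2600 m: -9.8 × 1.4 km = -13.72°C, so T = 4.28°C.
Saturated to 4600 m: -6.5 × 2 km = -13°C, so T = -8.72°C.

-8.72°C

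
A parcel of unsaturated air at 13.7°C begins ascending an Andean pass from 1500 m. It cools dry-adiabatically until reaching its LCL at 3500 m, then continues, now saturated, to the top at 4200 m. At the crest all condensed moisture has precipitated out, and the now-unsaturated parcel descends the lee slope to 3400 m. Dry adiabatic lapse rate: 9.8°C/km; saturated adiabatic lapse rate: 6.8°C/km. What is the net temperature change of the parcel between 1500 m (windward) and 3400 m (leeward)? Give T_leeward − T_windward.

From 1500 m to 3500 m (dry): cools by 9.8 × 2 = 19.6°C, giving -5.9°C.
From 3500 m to 4200 m (saturated): cools by 6.8 × 0.7 = 4.76°C, giving -10.66°C.
From 4200 m to 3400 m (dry descent): warms by 9.8 × 0.8 = 7.84°C, giving -2.82°C.
Net change vs windward start: -2.82 − 13.7 = -16.52°C

-16.52°C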